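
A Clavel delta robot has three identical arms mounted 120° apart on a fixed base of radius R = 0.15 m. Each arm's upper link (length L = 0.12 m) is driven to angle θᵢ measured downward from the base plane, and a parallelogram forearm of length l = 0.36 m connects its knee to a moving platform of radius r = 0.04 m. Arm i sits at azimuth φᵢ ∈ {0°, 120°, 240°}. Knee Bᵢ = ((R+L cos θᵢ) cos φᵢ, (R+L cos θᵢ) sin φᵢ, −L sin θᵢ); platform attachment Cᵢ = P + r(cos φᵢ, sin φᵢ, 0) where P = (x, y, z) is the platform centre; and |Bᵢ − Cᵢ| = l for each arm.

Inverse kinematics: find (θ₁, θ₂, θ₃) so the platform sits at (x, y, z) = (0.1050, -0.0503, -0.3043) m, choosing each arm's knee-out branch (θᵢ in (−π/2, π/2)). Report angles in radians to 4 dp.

rotate P by −φ1: (0.1050, -0.0503, -0.3043)
  A=0.0050, B=-0.3043, C=(l²−L²−A²−y'²−z²)/(2L)=0.0835
  θ1 = atan2(B,A) + arccos(C/0.3043) = -0.2616
rotate P by −φ2: (-0.0961, -0.0658, -0.3043)
  e−x'=0.2061;  (l²−L²−(e−x')²−y'²−z²)/2L = -0.1008
  √(A²+B²)=0.3675;  θ2 = -0.9756+1.8486 ≈ 0.8730
rotate P by −φ3: (-0.0089, 0.1161, -0.3043)
  A=0.1189, B=-0.3043, C=(l²−L²−A²−y'²−z²)/(2L)=-0.0209
  √(A²+B²)=0.3267;  θ3 = -1.1982+1.6349 ≈ 0.4367

θ₁ = -0.2616, θ₂ = 0.8730, θ₃ = 0.4367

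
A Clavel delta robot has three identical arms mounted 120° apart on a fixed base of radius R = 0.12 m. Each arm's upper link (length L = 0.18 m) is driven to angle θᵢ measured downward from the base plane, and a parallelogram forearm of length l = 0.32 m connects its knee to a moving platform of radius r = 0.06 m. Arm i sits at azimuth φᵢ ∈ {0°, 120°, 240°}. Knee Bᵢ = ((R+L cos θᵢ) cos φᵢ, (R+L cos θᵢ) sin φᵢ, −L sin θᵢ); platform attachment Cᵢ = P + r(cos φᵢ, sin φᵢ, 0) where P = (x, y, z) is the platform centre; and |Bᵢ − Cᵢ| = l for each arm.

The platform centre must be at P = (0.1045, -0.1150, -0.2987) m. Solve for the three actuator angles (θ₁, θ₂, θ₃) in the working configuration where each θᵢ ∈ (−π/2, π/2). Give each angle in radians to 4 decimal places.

arm 1 (φ=0.0°): x'=0.1045, y'=-0.1150
  A=-0.0445, B=-0.2987, C=(l²−L²−A²−y'²−z²)/(2L)=-0.0956
  √(A²+B²)=0.3020;  θ1 = -1.7187+1.8930 ≈ 0.1743
rotate P by −φ2: (-0.1518, -0.0330, -0.2987)
  A=0.2118, B=-0.2987, C=(l²−L²−A²−y'²−z²)/(2L)=-0.1811
  γ=atan2(-0.2987,0.2118)=-0.9539;  ψ=arccos(-0.4945)=2.0880;  θ2=γ+ψ≈1.1341
rotate P by −φ3: (0.0473, 0.1480, -0.2987)
  e−x'=0.0127;  (l²−L²−(e−x')²−y'²−z²)/2L = -0.1147
  θ3 = atan2(B,A) + arccos(C/0.2990) = 0.4360

θ₁ = 0.1743, θ₂ = 1.1341, θ₃ = 0.4360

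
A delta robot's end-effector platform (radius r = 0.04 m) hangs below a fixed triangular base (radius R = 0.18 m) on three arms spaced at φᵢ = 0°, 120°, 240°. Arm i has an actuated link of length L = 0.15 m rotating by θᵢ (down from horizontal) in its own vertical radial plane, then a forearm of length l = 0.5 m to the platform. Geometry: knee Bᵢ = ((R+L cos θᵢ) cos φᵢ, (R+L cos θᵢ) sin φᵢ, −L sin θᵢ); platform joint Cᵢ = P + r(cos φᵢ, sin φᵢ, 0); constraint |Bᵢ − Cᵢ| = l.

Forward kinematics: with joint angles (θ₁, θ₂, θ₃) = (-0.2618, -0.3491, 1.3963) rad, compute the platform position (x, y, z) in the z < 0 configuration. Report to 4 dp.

(0.1335, 0.2500, -0.3669)

S1 = (0.2849·cos0.0°, 0.2849·sin0.0°, 0.0388) = (0.2849, 0.0000, 0.0388)
φ2=120.0°: virtual centre (-0.1405, 0.2433, 0.0513), radius l
arm 3 at φ=240.0°: ρ3 = 0.1660;  S3 = (-0.0830, -0.1438, -0.1477)
eliminate P² terms by subtracting sphere 1 from 2 and 3
plane₁₂: -0.8507x+0.4866y+0.0250z = -0.0011
Cramer: x(z) = 0.0274-0.2893z;  y(z) = 0.0456-0.5571z
quadratic in z: (1.3940)z²+(0.0205)z+(-0.1801)=0, √Δ=1.0024 → z ∈ {-0.3669, 0.3522}; z = -0.3669 (taking z<0)
x = 0.1335, y = 0.2500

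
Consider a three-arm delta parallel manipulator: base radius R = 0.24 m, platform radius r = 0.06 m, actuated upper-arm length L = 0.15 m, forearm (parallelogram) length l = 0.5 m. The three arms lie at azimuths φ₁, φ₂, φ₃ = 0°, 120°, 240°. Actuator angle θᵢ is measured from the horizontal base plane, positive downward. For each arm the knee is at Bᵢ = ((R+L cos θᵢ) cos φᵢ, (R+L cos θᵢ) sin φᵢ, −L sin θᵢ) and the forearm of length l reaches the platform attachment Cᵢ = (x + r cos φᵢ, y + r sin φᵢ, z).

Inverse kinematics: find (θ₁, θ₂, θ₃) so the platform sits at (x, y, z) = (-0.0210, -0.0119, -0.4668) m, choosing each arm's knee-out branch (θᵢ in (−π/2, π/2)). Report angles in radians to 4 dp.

arm 1 (φ=0.0°): x'=-0.0210, y'=-0.0119
  e−x'=0.2010;  (l²−L²−(e−x')²−y'²−z²)/2L = -0.1031
  γ=atan2(-0.4668,0.2010)=-1.1642;  ψ=arccos(-0.2030)=1.7752;  θ1=γ+ψ≈0.6110
φ2=120.0° → target in arm frame (0.0002, 0.0241)
  A=0.1798, B=-0.4668, C=(l²−L²−A²−y'²−z²)/(2L)=-0.0777
  θ2 = atan2(B,A) + arccos(C/0.5002) = 0.5237
rotate P by −φ3: (0.0208, -0.0122, -0.4668)
  e−x'=0.1592;  (l²−L²−(e−x')²−y'²−z²)/2L = -0.0530
  γ=atan2(-0.4668,0.1592)=-1.2421;  ψ=arccos(-0.1074)=1.6784;  θ3=γ+ψ≈0.4363

θ₁ = 0.6110, θ₂ = 0.5237, θ₃ = 0.4363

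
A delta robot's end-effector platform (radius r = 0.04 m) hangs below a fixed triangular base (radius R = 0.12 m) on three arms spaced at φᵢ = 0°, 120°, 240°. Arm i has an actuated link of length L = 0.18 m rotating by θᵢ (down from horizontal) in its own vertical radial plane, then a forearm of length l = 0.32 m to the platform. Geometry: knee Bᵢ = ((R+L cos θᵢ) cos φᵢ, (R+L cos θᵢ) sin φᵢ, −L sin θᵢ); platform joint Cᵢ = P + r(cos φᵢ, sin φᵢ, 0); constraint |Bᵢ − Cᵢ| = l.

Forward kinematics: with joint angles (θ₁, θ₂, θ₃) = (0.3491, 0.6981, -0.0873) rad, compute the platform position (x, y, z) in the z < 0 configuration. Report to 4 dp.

arm 1 at φ=0.0°: (R−r)+L cos θ1 = 0.2491;  O1 = (0.2491, 0.0000, -0.0616)
φ2=120.0°: virtual centre (-0.1089, 0.1887, -0.1157), radius l
φ3=240.0°: virtual centre (-0.1297, -0.2246, 0.0157), radius l
subtract pairs → two planes through P
plane₁₂: -0.7162x+0.3774y+-0.1083z = -0.0050
det = 0.6076;  x = 0.0027+0.0160z,  y = -0.0082+0.3171z
quadratic in z: (1.1008)z²+(0.1101)z+(-0.0378)=0, √Δ=0.4226 → z ∈ {-0.2419, 0.1419}; z = -0.2419 (taking z<0)
x = -0.0012, y = -0.0849

(-0.0012, -0.0849, -0.2419)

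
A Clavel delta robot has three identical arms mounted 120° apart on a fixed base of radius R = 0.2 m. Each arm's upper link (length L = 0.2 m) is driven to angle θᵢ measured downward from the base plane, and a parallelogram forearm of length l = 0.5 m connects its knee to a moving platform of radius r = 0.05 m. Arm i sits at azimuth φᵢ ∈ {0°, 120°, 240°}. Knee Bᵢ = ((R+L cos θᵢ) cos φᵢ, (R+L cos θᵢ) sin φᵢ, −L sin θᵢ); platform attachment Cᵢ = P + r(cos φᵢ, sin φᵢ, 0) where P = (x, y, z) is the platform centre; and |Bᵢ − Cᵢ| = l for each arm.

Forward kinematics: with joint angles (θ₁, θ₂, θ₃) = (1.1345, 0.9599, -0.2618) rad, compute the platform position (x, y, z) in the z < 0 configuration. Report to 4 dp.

φ1=0.0°: virtual centre (0.2345, 0.0000, -0.1813), radius l
arm 2 at φ=120.0°: e+L cos θ2 = 0.2647;  centre 2 = (-0.1324, 0.2293, -0.1638)
arm 3 at φ=240.0°: e+L cos θ3 = 0.3432;  centre 3 = (-0.1716, -0.2972, 0.0518)
subtract pairs → two planes through P
linear system: -0.7338x+0.4585y = 0.0091−0.0349z; -0.8122x+-0.5944y = 0.0326−0.4661z
Cramer: x(z) = -0.0251+0.2899z;  y(z) = -0.0205+0.3879z
quadratic in z: (1.2345)z²+(0.1961)z+(-0.1493)=0, √Δ=0.8807 → z ∈ {-0.4361, 0.2773}; z = -0.4361 (taking z<0)
x = -0.1516, y = -0.1897

(-0.1516, -0.1897, -0.4361)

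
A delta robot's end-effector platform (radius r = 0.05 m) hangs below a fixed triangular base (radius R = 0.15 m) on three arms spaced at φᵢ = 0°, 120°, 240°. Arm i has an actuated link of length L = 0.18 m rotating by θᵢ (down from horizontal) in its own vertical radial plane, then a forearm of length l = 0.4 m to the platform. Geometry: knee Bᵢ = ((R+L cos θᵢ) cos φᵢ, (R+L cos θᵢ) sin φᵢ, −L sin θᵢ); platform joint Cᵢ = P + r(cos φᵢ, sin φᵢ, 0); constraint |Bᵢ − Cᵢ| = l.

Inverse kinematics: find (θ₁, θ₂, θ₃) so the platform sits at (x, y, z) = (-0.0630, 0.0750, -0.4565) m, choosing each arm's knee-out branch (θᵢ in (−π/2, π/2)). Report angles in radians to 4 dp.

φ1=0.0° → target in arm frame (-0.0630, 0.0750)
  e−x'=0.1630;  (l²−L²−(e−x')²−y'²−z²)/2L = -0.3139
  √(A²+B²)=0.4847;  θ1 = -1.2278+2.2751 ≈ 1.0472
φ2=120.0° → target in arm frame (0.0965, 0.0171)
  A cos θ + B sin θ = C:  0.0035·cos θ + -0.4565·sin θ = -0.2253
  √(A²+B²)=0.4565;  θ2 = -1.5630+2.0868 ≈ 0.5238
arm 3 (φ=240.0°): x'=-0.0335, y'=-0.0921
  e−x'=0.1335;  (l²−L²−(e−x')²−y'²−z²)/2L = -0.2974
  √(A²+B²)=0.4756;  θ3 = -1.2864+2.2464 ≈ 0.9600

θ₁ = 1.0472, θ₂ = 0.5238, θ₃ = 0.9600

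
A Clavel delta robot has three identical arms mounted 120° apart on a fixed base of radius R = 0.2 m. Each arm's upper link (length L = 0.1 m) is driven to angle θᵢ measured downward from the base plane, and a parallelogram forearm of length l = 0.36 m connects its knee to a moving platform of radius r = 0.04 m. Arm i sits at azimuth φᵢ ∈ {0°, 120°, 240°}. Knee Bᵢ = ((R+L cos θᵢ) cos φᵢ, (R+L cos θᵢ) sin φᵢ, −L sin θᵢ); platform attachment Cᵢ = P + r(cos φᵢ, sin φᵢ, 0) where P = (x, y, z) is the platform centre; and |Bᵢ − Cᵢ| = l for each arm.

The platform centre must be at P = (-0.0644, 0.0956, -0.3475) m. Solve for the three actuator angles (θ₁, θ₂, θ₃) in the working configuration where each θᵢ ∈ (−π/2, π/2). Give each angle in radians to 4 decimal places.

θ₁ = 1.3963, θ₂ = 0.1751, θ₃ = 1.3090

φ1=0.0° → target in arm frame (-0.0644, 0.0956)
  A cos θ + B sin θ = C:  0.2244·cos θ + -0.3475·sin θ = -0.3033
  γ=atan2(-0.3475,0.2244)=-0.9974;  ψ=arccos(-0.7331)=2.3937;  θ1=γ+ψ≈1.3963
arm 2 (φ=120.0°): x'=0.1150, y'=0.0080
  A cos θ + B sin θ = C:  0.0450·cos θ + -0.3475·sin θ = -0.0162
  γ=atan2(-0.3475,0.0450)=-1.4420;  ψ=arccos(-0.0463)=1.6171;  θ2=γ+ψ≈0.1751
arm 3 (φ=240.0°): x'=-0.0506, y'=-0.1036
  A cos θ + B sin θ = C:  0.2106·cos θ + -0.3475·sin θ = -0.2812
  θ3 = atan2(B,A) + arccos(C/0.4063) = 1.3090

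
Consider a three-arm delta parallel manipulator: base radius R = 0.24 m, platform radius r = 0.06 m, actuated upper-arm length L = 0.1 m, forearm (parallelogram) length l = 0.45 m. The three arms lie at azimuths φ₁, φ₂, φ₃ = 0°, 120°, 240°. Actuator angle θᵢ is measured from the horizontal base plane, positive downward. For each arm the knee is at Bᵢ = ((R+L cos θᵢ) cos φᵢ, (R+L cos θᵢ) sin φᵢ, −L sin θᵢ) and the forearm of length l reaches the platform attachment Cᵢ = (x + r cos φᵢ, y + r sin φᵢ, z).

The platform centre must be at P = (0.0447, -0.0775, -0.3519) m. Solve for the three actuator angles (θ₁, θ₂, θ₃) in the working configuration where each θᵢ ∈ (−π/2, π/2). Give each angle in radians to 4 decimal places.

arm 1 (φ=0.0°): x'=0.0447, y'=-0.0775
  A cos θ + B sin θ = C:  0.1353·cos θ + -0.3519·sin θ = 0.2218
  γ=atan2(-0.3519,0.1353)=-1.2037;  ψ=arccos(0.5882)=0.9419;  θ1=γ+ψ≈-0.2618
arm 2 (φ=120.0°): x'=-0.0895, y'=0.0000
  A=0.2695, B=-0.3519, C=(l²−L²−A²−y'²−z²)/(2L)=-0.0197
  γ=atan2(-0.3519,0.2695)=-0.9173;  ψ=arccos(-0.0445)=1.6153;  θ2=γ+ψ≈0.6980
φ3=240.0° → target in arm frame (0.0448, 0.0775)
  A=0.1352, B=-0.3519, C=(l²−L²−A²−y'²−z²)/(2L)=0.2219
  γ=atan2(-0.3519,0.1352)=-1.2039;  ψ=arccos(0.5886)=0.9415;  θ3=γ+ψ≈-0.2624

θ₁ = -0.2618, θ₂ = 0.6980, θ₃ = -0.2624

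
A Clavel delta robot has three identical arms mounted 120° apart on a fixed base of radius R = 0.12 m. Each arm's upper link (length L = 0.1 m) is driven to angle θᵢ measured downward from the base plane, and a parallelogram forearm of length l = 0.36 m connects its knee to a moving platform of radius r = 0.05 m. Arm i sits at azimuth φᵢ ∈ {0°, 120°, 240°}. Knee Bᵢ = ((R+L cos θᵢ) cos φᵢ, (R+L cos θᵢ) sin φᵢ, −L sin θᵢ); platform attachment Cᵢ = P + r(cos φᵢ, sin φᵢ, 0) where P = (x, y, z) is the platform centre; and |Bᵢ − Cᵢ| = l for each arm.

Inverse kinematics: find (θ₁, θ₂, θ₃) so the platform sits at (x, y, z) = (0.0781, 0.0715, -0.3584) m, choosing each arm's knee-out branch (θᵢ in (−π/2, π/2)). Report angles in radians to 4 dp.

rotate P by −φ1: (0.0781, 0.0715, -0.3584)
  A cos θ + B sin θ = C:  -0.0081·cos θ + -0.3584·sin θ = -0.0701
  θ1 = atan2(B,A) + arccos(C/0.3585) = 0.1743
rotate P by −φ2: (0.0229, -0.1034, -0.3584)
  A=0.0471, B=-0.3584, C=(l²−L²−A²−y'²−z²)/(2L)=-0.1088
  θ2 = atan2(B,A) + arccos(C/0.3615) = 0.4365
φ3=240.0° → target in arm frame (-0.1010, 0.0319)
  A=0.1710, B=-0.3584, C=(l²−L²−A²−y'²−z²)/(2L)=-0.1955
  θ3 = atan2(B,A) + arccos(C/0.3971) = 0.9599

θ₁ = 0.1743, θ₂ = 0.4365, θ₃ = 0.9599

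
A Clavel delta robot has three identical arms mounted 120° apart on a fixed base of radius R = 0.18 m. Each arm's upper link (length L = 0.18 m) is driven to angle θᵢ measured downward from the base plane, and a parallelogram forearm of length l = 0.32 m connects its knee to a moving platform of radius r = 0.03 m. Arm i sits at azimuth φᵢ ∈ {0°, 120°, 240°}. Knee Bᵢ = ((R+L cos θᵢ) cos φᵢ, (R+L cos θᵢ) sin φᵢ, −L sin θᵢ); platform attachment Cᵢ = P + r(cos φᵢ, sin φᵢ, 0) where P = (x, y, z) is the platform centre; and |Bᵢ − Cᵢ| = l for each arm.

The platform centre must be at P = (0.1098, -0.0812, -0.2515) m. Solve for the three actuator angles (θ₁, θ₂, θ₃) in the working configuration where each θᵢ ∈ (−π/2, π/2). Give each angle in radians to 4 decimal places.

φ1=0.0° → target in arm frame (0.1098, -0.0812)
  e−x'=0.0402;  (l²−L²−(e−x')²−y'²−z²)/2L = -0.0041
  γ=atan2(-0.2515,0.0402)=-1.4123;  ψ=arccos(-0.0159)=1.5867;  θ1=γ+ψ≈0.1744
rotate P by −φ2: (-0.1252, -0.0545, -0.2515)
  A=0.2752, B=-0.2515, C=(l²−L²−A²−y'²−z²)/(2L)=-0.1999
  θ2 = atan2(B,A) + arccos(C/0.3728) = 1.3963
arm 3 (φ=240.0°): x'=0.0154, y'=0.1357
  A cos θ + B sin θ = C:  0.1346·cos θ + -0.2515·sin θ = -0.0827
  √(A²+B²)=0.2852;  θ3 = -1.0795+1.8650 ≈ 0.7855

θ₁ = 0.1744, θ₂ = 1.3963, θ₃ = 0.7855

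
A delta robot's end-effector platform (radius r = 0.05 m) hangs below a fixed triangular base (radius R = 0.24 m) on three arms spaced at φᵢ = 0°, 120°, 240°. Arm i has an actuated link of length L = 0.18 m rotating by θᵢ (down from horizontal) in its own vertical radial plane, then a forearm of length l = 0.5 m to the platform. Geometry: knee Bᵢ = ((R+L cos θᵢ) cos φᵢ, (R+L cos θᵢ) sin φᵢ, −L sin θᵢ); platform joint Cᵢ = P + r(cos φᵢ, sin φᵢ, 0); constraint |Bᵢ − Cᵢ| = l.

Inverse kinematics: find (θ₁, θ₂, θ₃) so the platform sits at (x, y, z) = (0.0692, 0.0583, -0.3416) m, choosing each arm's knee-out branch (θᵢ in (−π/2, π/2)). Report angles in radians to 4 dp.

θ₁ = -0.3490, θ₂ = 0.0002, θ₃ = 0.5235

arm 1 (φ=0.0°): x'=0.0692, y'=0.0583
  e−x'=0.1208;  (l²−L²−(e−x')²−y'²−z²)/2L = 0.2303
  √(A²+B²)=0.3623;  θ1 = -1.2309+0.8819 ≈ -0.3490
arm 2 (φ=120.0°): x'=0.0159, y'=-0.0891
  A cos θ + B sin θ = C:  0.1741·cos θ + -0.3416·sin θ = 0.1741
  √(A²+B²)=0.3834;  θ2 = -1.0994+1.0996 ≈ 0.0002
arm 3 (φ=240.0°): x'=-0.0851, y'=0.0308
  A=0.2751, B=-0.3416, C=(l²−L²−A²−y'²−z²)/(2L)=0.0675
  θ3 = atan2(B,A) + arccos(C/0.4386) = 0.5235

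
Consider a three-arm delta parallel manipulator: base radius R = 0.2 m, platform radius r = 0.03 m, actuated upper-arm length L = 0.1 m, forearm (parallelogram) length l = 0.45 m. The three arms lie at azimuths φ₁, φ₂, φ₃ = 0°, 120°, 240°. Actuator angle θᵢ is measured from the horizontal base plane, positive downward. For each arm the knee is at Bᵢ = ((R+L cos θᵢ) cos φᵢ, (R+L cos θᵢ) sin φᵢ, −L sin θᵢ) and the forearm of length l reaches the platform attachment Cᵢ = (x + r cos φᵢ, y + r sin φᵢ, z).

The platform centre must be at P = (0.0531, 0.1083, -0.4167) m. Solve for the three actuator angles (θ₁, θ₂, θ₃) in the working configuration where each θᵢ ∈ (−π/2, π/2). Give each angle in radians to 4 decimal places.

φ1=0.0° → target in arm frame (0.0531, 0.1083)
  A=0.1169, B=-0.4167, C=(l²−L²−A²−y'²−z²)/(2L)=-0.0327
  √(A²+B²)=0.4328;  θ1 = -1.2973+1.6463 ≈ 0.3491
arm 2 (φ=120.0°): x'=0.0672, y'=-0.1001
  A cos θ + B sin θ = C:  0.1028·cos θ + -0.4167·sin θ = -0.0086
  √(A²+B²)=0.4292;  θ2 = -1.3290+1.5909 ≈ 0.2619
rotate P by −φ3: (-0.1203, -0.0082, -0.4167)
  A cos θ + B sin θ = C:  0.2903·cos θ + -0.4167·sin θ = -0.3275
  γ=atan2(-0.4167,0.2903)=-0.9622;  ψ=arccos(-0.6449)=2.2717;  θ3=γ+ψ≈1.3094

θ₁ = 0.3491, θ₂ = 0.2619, θ₃ = 1.3094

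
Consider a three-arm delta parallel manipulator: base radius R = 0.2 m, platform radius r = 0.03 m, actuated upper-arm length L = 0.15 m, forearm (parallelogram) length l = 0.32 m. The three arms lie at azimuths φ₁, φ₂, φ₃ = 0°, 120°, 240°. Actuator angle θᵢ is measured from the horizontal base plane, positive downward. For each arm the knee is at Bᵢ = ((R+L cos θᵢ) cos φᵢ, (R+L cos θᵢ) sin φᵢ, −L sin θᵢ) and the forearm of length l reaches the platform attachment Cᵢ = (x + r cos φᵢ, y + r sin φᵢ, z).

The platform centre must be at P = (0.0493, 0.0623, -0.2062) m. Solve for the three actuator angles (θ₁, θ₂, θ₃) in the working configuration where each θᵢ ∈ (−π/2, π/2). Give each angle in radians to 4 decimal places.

rotate P by −φ1: (0.0493, 0.0623, -0.2062)
  A=0.1207, B=-0.2062, C=(l²−L²−A²−y'²−z²)/(2L)=0.0631
  θ1 = atan2(B,A) + arccos(C/0.2389) = 0.2623
φ2=120.0° → target in arm frame (0.0293, -0.0738)
  A=0.1407, B=-0.2062, C=(l²−L²−A²−y'²−z²)/(2L)=0.0404
  √(A²+B²)=0.2496;  θ2 = -0.9720+1.4081 ≈ 0.4360
arm 3 (φ=240.0°): x'=-0.0786, y'=0.0115
  A=0.2486, B=-0.2062, C=(l²−L²−A²−y'²−z²)/(2L)=-0.0819
  √(A²+B²)=0.3230;  θ3 = -0.6924+1.8270 ≈ 1.1346

θ₁ = 0.2623, θ₂ = 0.4360, θ₃ = 1.1346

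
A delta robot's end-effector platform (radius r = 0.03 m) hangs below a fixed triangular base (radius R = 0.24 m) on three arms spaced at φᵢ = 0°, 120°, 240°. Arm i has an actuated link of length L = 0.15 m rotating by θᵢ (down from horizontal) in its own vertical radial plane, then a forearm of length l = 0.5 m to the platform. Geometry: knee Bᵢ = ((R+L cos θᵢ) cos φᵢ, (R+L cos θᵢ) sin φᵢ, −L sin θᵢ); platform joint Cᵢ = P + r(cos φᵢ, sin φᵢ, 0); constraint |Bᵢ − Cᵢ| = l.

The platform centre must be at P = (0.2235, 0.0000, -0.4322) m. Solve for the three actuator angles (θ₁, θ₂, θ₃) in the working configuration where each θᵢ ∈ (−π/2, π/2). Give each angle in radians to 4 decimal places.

θ₁ = -0.3489, θ₂ = 1.3092, θ₃ = 1.3092

φ1=0.0° → target in arm frame (0.2235, 0.0000)
  A cos θ + B sin θ = C:  -0.0135·cos θ + -0.4322·sin θ = 0.1351
  γ=atan2(-0.4322,-0.0135)=-1.6020;  ψ=arccos(0.3124)=1.2531;  θ1=γ+ψ≈-0.3489
rotate P by −φ2: (-0.1117, -0.1936, -0.4322)
  A=0.3217, B=-0.4322, C=(l²−L²−A²−y'²−z²)/(2L)=-0.3343
  γ=atan2(-0.4322,0.3217)=-0.9309;  ψ=arccos(-0.6204)=2.2401;  θ2=γ+ψ≈1.3092
arm 3 (φ=240.0°): x'=-0.1118, y'=0.1936
  A cos θ + B sin θ = C:  0.3218·cos θ + -0.4322·sin θ = -0.3343
  θ3 = atan2(B,A) + arccos(C/0.5388) = 1.3092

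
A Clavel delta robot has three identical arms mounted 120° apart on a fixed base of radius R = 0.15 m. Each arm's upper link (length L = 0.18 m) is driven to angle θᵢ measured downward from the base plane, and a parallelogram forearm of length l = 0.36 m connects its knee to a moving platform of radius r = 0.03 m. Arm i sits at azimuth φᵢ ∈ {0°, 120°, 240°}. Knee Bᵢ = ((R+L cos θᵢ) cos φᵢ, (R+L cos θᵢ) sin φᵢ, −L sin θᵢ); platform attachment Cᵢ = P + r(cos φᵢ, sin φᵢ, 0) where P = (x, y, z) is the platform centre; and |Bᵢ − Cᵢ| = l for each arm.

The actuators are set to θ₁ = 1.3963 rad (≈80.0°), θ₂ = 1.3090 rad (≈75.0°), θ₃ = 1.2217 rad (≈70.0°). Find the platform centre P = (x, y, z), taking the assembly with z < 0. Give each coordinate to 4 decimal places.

centre 1 = (0.1513·cos0.0°, 0.1513·sin0.0°, -0.1773) = (0.1513, 0.0000, -0.1773)
arm 2 at φ=120.0°: e+L cos θ2 = 0.1666;  centre 2 = (-0.0833, 0.1443, -0.1739)
φ3=240.0°: virtual centre (-0.0908, -0.1572, -0.1691), radius l
subtract pairs → two planes through P
[-0.4691 0.2885 0.0068]·P = 0.0037;  [-0.4841 -0.3145 0.0162]·P = 0.0073
Cramer: x(z) = -0.0113+0.0238z;  y(z) = -0.0057+0.0151z
sphere 1 gives Az²+Bz+C=0 with A=1.0008, B=0.3466, C=-0.0717;  B²−4AC=0.4072;  roots -0.4920, 0.1456;  negative root z = -0.4920
x = -0.0230, y = -0.0131

(-0.0230, -0.0131, -0.4920)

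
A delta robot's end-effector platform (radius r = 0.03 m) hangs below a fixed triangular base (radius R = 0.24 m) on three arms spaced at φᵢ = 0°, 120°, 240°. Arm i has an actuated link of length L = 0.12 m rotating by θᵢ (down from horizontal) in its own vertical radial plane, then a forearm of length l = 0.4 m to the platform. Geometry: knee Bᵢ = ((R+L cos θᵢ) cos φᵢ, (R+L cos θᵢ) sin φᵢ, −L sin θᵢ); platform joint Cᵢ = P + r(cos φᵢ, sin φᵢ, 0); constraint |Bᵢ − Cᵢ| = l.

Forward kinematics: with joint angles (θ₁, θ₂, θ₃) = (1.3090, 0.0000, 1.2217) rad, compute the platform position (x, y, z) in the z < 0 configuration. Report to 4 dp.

(-0.0706, 0.1045, -0.3438)

S1 = (0.2411·cos0.0°, 0.2411·sin0.0°, -0.1159) = (0.2411, 0.0000, -0.1159)
S2 = (0.3300·cos120.0°, 0.3300·sin120.0°, 0.0000) = (-0.1650, 0.2858, 0.0000)
arm 3 at φ=240.0°: e+L cos θ3 = 0.2510;  S3 = (-0.1255, -0.2174, -0.1128)
subtract pairs → two planes through P
plane₁₂: -0.8121x+0.5716y+0.2318z = 0.0374
Cramer: x(z) = -0.0241+0.1352z;  y(z) = 0.0311-0.2135z
quadratic in z: (1.0639)z²+(0.1469)z+(-0.0753)=0, √Δ=0.5847 → z ∈ {-0.3438, 0.2058}; z = -0.3438 (taking z<0)
x = -0.0706, y = 0.1045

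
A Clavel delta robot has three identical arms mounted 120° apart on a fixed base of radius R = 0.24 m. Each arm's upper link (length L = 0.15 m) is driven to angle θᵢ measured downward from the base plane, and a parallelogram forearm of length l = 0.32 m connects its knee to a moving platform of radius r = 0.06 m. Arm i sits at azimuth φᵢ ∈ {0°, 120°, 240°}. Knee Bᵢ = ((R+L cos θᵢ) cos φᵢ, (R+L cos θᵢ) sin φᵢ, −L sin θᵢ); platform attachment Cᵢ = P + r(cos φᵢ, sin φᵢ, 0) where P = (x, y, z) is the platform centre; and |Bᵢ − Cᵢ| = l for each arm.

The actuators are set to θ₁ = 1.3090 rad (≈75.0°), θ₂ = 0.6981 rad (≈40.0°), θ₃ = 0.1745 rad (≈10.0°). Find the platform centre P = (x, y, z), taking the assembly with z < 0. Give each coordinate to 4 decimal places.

(-0.0912, -0.0363, -0.2154)

arm 1 at φ=0.0°: ρ1 = 0.2188;  S1 = (0.2188, 0.0000, -0.1449)
φ2=120.0°: virtual centre (-0.1475, 0.2554, -0.0964), radius l
φ3=240.0°: virtual centre (-0.1639, -0.2838, -0.0260), radius l
subtract pairs → two planes through P
[-0.7326 0.5108 0.0969]·P = 0.0274;  [-0.7654 -0.5676 0.2377]·P = 0.0392
Cramer: x(z) = -0.0441+0.2187z;  y(z) = -0.0096+0.1239z
quadratic in z: (1.0632)z²+(0.1724)z+(-0.0122)=0, √Δ=0.2856 → z ∈ {-0.2154, 0.0532}; z = -0.2154 (taking z<0)
x = -0.0912, y = -0.0363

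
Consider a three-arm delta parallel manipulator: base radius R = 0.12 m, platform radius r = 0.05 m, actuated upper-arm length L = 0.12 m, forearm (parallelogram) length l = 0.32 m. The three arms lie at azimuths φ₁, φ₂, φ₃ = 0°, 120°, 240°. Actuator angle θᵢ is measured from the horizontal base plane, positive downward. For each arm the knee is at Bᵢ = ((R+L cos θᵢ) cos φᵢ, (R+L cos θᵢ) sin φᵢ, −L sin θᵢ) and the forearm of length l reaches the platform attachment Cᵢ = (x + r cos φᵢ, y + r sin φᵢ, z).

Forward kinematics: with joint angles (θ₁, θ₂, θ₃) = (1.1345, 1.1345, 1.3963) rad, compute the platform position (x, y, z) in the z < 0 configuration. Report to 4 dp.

(0.0197, 0.0341, -0.4105)

centre 1 = (0.1207·cos0.0°, 0.1207·sin0.0°, -0.1088) = (0.1207, 0.0000, -0.1088)
centre 2 = (0.1207·cos120.0°, 0.1207·sin120.0°, -0.1088) = (-0.0604, 0.1045, -0.1088)
centre 3 = (0.0908·cos240.0°, 0.0908·sin240.0°, -0.1182) = (-0.0454, -0.0787, -0.1182)
|centre ₂|²−|centre ₁|² = 0.0000;  |centre ₃|²−|centre ₁|² = -0.0042
plane₁₂: -0.3621x+0.2091y+0.0000z = 0.0000
det = 0.1264;  x = 0.0069+-0.0311z,  y = 0.0120+-0.0540z
into |P−centre ₁|² = l²: 1.0039z² + 0.2233z + -0.0775 = 0;  Δ = 0.3610;  z = -0.4105 or 0.1880 → z<0 root = -0.4105
x = 0.0197, y = 0.0341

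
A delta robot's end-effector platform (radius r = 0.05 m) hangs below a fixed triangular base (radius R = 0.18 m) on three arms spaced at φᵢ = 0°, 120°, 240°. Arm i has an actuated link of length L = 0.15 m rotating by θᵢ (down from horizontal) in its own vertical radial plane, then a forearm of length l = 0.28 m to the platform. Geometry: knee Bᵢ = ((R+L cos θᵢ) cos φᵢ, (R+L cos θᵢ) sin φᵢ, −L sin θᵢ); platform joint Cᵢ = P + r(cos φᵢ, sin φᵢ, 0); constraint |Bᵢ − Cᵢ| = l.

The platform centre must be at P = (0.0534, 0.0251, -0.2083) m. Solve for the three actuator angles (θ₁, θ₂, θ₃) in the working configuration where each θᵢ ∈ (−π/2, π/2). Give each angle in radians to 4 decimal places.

rotate P by −φ1: (0.0534, 0.0251, -0.2083)
  A=0.0766, B=-0.2083, C=(l²−L²−A²−y'²−z²)/(2L)=0.0200
  γ=atan2(-0.2083,0.0766)=-1.2184;  ψ=arccos(0.0903)=1.4804;  θ1=γ+ψ≈0.2619
φ2=120.0° → target in arm frame (-0.0050, -0.0588)
  A=0.1350, B=-0.2083, C=(l²−L²−A²−y'²−z²)/(2L)=-0.0305
  θ2 = atan2(B,A) + arccos(C/0.2482) = 0.6983
arm 3 (φ=240.0°): x'=-0.0484, y'=0.0337
  A cos θ + B sin θ = C:  0.1784·cos θ + -0.2083·sin θ = -0.0682
  √(A²+B²)=0.2743;  θ3 = -0.8625+1.8221 ≈ 0.9597

θ₁ = 0.2619, θ₂ = 0.6983, θ₃ = 0.9597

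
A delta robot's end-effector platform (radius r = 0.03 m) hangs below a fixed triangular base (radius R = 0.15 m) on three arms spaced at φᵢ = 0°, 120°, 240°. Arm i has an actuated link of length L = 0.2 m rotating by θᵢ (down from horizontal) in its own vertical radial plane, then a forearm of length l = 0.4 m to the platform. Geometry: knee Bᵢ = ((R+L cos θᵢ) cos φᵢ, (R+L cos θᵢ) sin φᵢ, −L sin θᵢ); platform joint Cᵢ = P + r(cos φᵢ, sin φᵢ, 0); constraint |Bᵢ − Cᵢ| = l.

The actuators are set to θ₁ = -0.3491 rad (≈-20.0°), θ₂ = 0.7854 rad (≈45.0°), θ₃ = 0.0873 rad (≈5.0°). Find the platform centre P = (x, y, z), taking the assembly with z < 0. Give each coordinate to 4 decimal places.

(0.0938, -0.0831, -0.2591)

φ1=0.0°: virtual centre (0.3079, 0.0000, 0.0684), radius l
S2 = (0.2614·cos120.0°, 0.2614·sin120.0°, -0.1414) = (-0.1307, 0.2264, -0.1414)
φ3=240.0°: virtual centre (-0.1596, -0.2765, -0.0174), radius l
|S₂|²−|S₁|² = -0.0112;  |S₃|²−|S₁|² = 0.0027
plane₁₂: -0.8773x+0.4528y+-0.4197z = -0.0112
Cramer: x(z) = 0.0054-0.3410z;  y(z) = -0.0141+0.2662z
sphere 1 gives Az²+Bz+C=0 with A=1.1871, B=0.0620, C=-0.0636;  B²−4AC=0.3059;  roots -0.2591, 0.2069;  negative root z = -0.2591
x = 0.0938, y = -0.0831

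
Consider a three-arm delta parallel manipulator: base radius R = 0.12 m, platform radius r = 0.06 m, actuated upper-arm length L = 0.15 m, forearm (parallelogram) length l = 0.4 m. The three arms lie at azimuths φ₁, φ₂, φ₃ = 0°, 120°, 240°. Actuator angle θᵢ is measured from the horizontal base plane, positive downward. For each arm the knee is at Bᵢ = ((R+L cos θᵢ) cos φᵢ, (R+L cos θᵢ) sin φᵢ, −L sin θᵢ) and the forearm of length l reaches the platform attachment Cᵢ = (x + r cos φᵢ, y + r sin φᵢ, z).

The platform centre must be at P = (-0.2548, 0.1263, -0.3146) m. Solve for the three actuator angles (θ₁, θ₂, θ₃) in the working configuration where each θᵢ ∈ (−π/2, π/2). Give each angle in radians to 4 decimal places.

rotate P by −φ1: (-0.2548, 0.1263, -0.3146)
  A=0.3148, B=-0.3146, C=(l²−L²−A²−y'²−z²)/(2L)=-0.2551
  √(A²+B²)=0.4451;  θ1 = -0.7851+2.1811 ≈ 1.3961
φ2=120.0° → target in arm frame (0.2368, 0.1575)
  A cos θ + B sin θ = C:  -0.1768·cos θ + -0.3146·sin θ = -0.0584
  γ=atan2(-0.3146,-0.1768)=-2.0827;  ψ=arccos(-0.1620)=1.7335;  θ2=γ+ψ≈-0.3493
φ3=240.0° → target in arm frame (0.0180, -0.2838)
  e−x'=0.0420;  (l²−L²−(e−x')²−y'²−z²)/2L = -0.1460
  θ3 = atan2(B,A) + arccos(C/0.3174) = 0.6105

θ₁ = 1.3961, θ₂ = -0.3493, θ₃ = 0.6105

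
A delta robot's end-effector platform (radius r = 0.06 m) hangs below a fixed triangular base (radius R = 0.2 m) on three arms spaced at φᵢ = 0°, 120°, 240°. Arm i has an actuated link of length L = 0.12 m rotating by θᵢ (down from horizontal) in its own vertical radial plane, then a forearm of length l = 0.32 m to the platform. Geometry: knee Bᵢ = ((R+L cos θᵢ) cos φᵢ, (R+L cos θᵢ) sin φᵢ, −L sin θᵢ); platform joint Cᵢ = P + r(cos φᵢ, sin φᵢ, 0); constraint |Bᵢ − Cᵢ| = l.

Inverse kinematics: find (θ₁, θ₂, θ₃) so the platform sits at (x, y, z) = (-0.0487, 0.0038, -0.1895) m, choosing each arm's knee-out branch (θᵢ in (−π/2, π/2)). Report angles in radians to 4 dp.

arm 1 (φ=0.0°): x'=-0.0487, y'=0.0038
  e−x'=0.1887;  (l²−L²−(e−x')²−y'²−z²)/2L = 0.0686
  γ=atan2(-0.1895,0.1887)=-0.7875;  ψ=arccos(0.2566)=1.3113;  θ1=γ+ψ≈0.5238
rotate P by −φ2: (0.0276, 0.0403, -0.1895)
  A cos θ + B sin θ = C:  0.1124·cos θ + -0.1895·sin θ = 0.1577
  θ2 = atan2(B,A) + arccos(C/0.2203) = -0.2625
φ3=240.0° → target in arm frame (0.0211, -0.0441)
  e−x'=0.1189;  (l²−L²−(e−x')²−y'²−z²)/2L = 0.1500
  γ=atan2(-0.1895,0.1189)=-1.0103;  ψ=arccos(0.6704)=0.8360;  θ3=γ+ψ≈-0.1743

θ₁ = 0.5238, θ₂ = -0.2625, θ₃ = -0.1743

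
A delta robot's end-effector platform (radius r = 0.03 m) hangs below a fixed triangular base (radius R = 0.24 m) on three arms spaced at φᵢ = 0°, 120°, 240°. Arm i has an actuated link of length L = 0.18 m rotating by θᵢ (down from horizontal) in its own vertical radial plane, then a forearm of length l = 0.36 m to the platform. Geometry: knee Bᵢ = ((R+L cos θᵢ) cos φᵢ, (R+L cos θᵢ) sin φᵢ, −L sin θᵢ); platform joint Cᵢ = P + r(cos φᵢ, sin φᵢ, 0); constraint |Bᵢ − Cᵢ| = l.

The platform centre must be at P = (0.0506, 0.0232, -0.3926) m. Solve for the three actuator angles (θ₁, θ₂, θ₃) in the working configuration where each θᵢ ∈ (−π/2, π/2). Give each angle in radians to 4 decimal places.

rotate P by −φ1: (0.0506, 0.0232, -0.3926)
  A cos θ + B sin θ = C:  0.1594·cos θ + -0.3926·sin θ = -0.2302
  θ1 = atan2(B,A) + arccos(C/0.4237) = 0.9601
φ2=120.0° → target in arm frame (-0.0052, -0.0554)
  A cos θ + B sin θ = C:  0.2152·cos θ + -0.3926·sin θ = -0.2953
  γ=atan2(-0.3926,0.2152)=-1.0694;  ψ=arccos(-0.6596)=2.2911;  θ2=γ+ψ≈1.2218
φ3=240.0° → target in arm frame (-0.0454, 0.0322)
  A=0.2554, B=-0.3926, C=(l²−L²−A²−y'²−z²)/(2L)=-0.3422
  γ=atan2(-0.3926,0.2554)=-0.9941;  ψ=arccos(-0.7307)=2.3901;  θ3=γ+ψ≈1.3960

θ₁ = 0.9601, θ₂ = 1.2218, θ₃ = 1.3960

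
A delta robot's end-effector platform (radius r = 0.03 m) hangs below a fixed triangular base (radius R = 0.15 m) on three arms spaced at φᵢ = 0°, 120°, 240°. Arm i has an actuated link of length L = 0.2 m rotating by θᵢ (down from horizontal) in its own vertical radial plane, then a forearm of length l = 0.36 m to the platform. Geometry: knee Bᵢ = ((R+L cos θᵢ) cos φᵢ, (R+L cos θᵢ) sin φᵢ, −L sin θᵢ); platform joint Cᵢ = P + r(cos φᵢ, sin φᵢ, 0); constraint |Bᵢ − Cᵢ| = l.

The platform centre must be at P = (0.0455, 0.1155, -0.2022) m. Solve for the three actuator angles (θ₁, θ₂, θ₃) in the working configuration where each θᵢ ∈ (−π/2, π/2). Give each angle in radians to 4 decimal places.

rotate P by −φ1: (0.0455, 0.1155, -0.2022)
  A=0.0745, B=-0.2022, C=(l²−L²−A²−y'²−z²)/(2L)=0.0746
  γ=atan2(-0.2022,0.0745)=-1.2178;  ψ=arccos(0.3460)=1.2175;  θ1=γ+ψ≈-0.0003
φ2=120.0° → target in arm frame (0.0773, -0.0972)
  A cos θ + B sin θ = C:  0.0427·cos θ + -0.2022·sin θ = 0.0936
  √(A²+B²)=0.2067;  θ2 = -1.3626+1.1006 ≈ -0.2619
arm 3 (φ=240.0°): x'=-0.1228, y'=-0.0183
  e−x'=0.2428;  (l²−L²−(e−x')²−y'²−z²)/2L = -0.0264
  θ3 = atan2(B,A) + arccos(C/0.3160) = 0.9600

θ₁ = -0.0003, θ₂ = -0.2619, θ₃ = 0.9600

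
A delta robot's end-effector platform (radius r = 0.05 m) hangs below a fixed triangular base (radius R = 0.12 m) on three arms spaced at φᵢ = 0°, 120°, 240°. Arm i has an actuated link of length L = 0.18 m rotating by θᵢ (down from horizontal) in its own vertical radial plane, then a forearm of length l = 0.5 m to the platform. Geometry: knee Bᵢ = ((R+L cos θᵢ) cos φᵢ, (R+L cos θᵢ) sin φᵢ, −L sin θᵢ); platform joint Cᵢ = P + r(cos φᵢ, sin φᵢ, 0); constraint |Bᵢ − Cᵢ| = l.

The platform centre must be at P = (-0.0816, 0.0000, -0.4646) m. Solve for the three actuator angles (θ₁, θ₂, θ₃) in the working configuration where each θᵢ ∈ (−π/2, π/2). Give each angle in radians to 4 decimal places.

θ₁ = 0.4364, θ₂ = 0.0872, θ₃ = 0.0872

arm 1 (φ=0.0°): x'=-0.0816, y'=0.0000
  e−x'=0.1516;  (l²−L²−(e−x')²−y'²−z²)/2L = -0.0590
  θ1 = atan2(B,A) + arccos(C/0.4887) = 0.4364
arm 2 (φ=120.0°): x'=0.0408, y'=0.0707
  A=0.0292, B=-0.4646, C=(l²−L²−A²−y'²−z²)/(2L)=-0.0114
  θ2 = atan2(B,A) + arccos(C/0.4655) = 0.0872
rotate P by −φ3: (0.0408, -0.0707, -0.4646)
  A=0.0292, B=-0.4646, C=(l²−L²−A²−y'²−z²)/(2L)=-0.0114
  γ=atan2(-0.4646,0.0292)=-1.5080;  ψ=arccos(-0.0245)=1.5953;  θ3=γ+ψ≈0.0872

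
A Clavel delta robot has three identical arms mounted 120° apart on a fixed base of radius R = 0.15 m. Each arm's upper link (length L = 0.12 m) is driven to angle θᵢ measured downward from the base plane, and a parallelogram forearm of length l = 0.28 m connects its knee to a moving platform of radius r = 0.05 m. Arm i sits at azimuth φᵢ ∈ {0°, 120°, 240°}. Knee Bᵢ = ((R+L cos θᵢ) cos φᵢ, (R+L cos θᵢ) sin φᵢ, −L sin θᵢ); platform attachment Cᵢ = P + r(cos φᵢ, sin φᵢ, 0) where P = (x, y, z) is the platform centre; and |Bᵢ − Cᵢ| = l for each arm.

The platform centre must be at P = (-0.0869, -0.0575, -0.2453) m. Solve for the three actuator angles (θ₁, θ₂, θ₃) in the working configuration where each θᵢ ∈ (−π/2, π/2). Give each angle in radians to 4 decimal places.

arm 1 (φ=0.0°): x'=-0.0869, y'=-0.0575
  A cos θ + B sin θ = C:  0.1869·cos θ + -0.2453·sin θ = -0.1434
  √(A²+B²)=0.3084;  θ1 = -0.9197+2.0543 ≈ 1.1346
arm 2 (φ=120.0°): x'=-0.0063, y'=0.1040
  e−x'=0.1063;  (l²−L²−(e−x')²−y'²−z²)/2L = -0.0762
  γ=atan2(-0.2453,0.1063)=-1.1617;  ψ=arccos(-0.2852)=1.8600;  θ2=γ+ψ≈0.6983
rotate P by −φ3: (0.0932, -0.0465, -0.2453)
  A=0.0068, B=-0.2453, C=(l²−L²−A²−y'²−z²)/(2L)=0.0067
  θ3 = atan2(B,A) + arccos(C/0.2454) = 0.0000

θ₁ = 1.1346, θ₂ = 0.6983, θ₃ = 0.0000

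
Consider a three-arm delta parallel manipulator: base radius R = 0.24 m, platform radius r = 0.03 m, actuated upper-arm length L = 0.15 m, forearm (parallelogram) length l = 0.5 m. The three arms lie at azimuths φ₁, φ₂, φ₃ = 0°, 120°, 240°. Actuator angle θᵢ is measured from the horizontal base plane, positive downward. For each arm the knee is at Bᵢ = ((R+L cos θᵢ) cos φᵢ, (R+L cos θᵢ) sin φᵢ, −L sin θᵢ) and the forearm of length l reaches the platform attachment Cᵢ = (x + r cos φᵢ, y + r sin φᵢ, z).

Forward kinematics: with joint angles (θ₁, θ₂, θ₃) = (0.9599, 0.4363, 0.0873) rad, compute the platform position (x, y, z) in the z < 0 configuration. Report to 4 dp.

centre 1 = (0.2960·cos0.0°, 0.2960·sin0.0°, -0.1229) = (0.2960, 0.0000, -0.1229)
centre 2 = (0.3459·cos120.0°, 0.3459·sin120.0°, -0.0634) = (-0.1730, 0.2996, -0.0634)
arm 3 at φ=240.0°: e+L cos θ3 = 0.3594;  centre 3 = (-0.1797, -0.3113, -0.0131)
eliminate P² terms by subtracting sphere 1 from 2 and 3
linear system: -0.9380x+0.5992y = 0.0210−0.1190z; -0.9515x+-0.6225y = 0.0266−0.2196z
Cramer: x(z) = -0.0251+0.1782z;  y(z) = -0.0044+0.0804z
quadratic in z: (1.0382)z²+(0.1306)z+(-0.1317)=0, √Δ=0.7511 → z ∈ {-0.4246, 0.2988}; z = -0.4246 (taking z<0)
x = -0.1008, y = -0.0385

(-0.1008, -0.0385, -0.4246)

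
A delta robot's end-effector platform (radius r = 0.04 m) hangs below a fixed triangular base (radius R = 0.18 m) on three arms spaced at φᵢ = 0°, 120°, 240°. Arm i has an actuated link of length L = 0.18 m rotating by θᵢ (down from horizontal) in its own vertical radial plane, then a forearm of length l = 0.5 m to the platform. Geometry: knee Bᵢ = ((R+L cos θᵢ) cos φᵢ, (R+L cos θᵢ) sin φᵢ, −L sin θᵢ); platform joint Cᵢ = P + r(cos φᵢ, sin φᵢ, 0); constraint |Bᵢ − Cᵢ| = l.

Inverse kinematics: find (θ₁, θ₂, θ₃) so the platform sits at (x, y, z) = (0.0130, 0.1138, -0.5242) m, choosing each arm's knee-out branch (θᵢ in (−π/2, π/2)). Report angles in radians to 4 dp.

θ₁ = 0.6981, θ₂ = 0.4364, θ₃ = 1.0472

φ1=0.0° → target in arm frame (0.0130, 0.1138)
  A cos θ + B sin θ = C:  0.1270·cos θ + -0.5242·sin θ = -0.2396
  γ=atan2(-0.5242,0.1270)=-1.3331;  ψ=arccos(-0.4443)=2.0312;  θ1=γ+ψ≈0.6981
φ2=120.0° → target in arm frame (0.0921, -0.0682)
  e−x'=0.0479;  (l²−L²−(e−x')²−y'²−z²)/2L = -0.1781
  √(A²+B²)=0.5264;  θ2 = -1.4796+1.9160 ≈ 0.4364
φ3=240.0° → target in arm frame (-0.1051, -0.0456)
  e−x'=0.2451;  (l²−L²−(e−x')²−y'²−z²)/2L = -0.3314
  θ3 = atan2(B,A) + arccos(C/0.5787) = 1.0472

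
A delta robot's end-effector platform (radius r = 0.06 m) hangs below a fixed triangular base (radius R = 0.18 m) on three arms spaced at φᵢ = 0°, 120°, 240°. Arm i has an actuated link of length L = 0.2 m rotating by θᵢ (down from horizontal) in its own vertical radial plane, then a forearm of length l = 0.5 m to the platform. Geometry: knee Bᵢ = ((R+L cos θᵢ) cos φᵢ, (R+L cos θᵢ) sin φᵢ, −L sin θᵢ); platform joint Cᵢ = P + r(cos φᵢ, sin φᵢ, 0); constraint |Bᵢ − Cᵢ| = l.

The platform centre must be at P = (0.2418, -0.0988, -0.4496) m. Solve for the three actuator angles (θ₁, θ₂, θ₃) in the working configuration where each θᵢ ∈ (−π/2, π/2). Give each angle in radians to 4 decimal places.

θ₁ = -0.1746, θ₂ = 1.2217, θ₃ = 0.7855

rotate P by −φ1: (0.2418, -0.0988, -0.4496)
  A=-0.1218, B=-0.4496, C=(l²−L²−A²−y'²−z²)/(2L)=-0.0418
  θ1 = atan2(B,A) + arccos(C/0.4658) = -0.1746
arm 2 (φ=120.0°): x'=-0.2065, y'=-0.1600
  A=0.3265, B=-0.4496, C=(l²−L²−A²−y'²−z²)/(2L)=-0.3108
  √(A²+B²)=0.5556;  θ2 = -0.9428+2.1644 ≈ 1.2217
arm 3 (φ=240.0°): x'=-0.0353, y'=0.2588
  A=0.1553, B=-0.4496, C=(l²−L²−A²−y'²−z²)/(2L)=-0.2081
  γ=atan2(-0.4496,0.1553)=-1.2381;  ψ=arccos(-0.4375)=2.0236;  θ3=γ+ψ≈0.7855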